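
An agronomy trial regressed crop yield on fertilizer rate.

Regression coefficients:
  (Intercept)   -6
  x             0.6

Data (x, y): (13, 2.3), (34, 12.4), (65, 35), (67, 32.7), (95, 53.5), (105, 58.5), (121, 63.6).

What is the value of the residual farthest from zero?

e = -3

x=13: ŷ = -6 + 0.6·13 = 1.8; e = 2.3 − 1.8 = 0.5
x=34: ŷ = -6 + 0.6·34 = 14.4; e = 12.4 − 14.4 = -2
x=65: ŷ = -6 + 0.6·65 = 33; e = 35 − 33 = 2
x=67: ŷ = -6 + 0.6·67 = 34.2; e = 32.7 − 34.2 = -1.5
x=95: ŷ = -6 + 0.6·95 = 51; e = 53.5 − 51 = 2.5
x=105: ŷ = -6 + 0.6·105 = 57; e = 58.5 − 57 = 1.5
x=121: ŷ = -6 + 0.6·121 = 66.6; e = 63.6 − 66.6 = -3
Largest |e| is 3 at x = 121, residual -3.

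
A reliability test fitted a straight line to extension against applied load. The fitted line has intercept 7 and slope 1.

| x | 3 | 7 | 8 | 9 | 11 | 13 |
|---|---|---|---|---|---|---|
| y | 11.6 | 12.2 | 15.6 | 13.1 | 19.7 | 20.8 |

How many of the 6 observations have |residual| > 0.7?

5

x=3: ŷ = 7 + 3 = 10; r = 11.6 − 10 = 1.6
x=7: ŷ = 7 + 7 = 14; r = 12.2 − 14 = -1.8
x=8: ŷ = 7 + 8 = 15; r = 15.6 − 15 = 0.6
x=9: ŷ = 7 + 9 = 16; r = 13.1 − 16 = -2.9
x=11: ŷ = 7 + 11 = 18; r = 19.7 − 18 = 1.7
x=13: ŷ = 7 + 13 = 20; r = 20.8 − 20 = 0.8
|r| > 0.7: x=3 (|r|=1.6), x=7 (|r|=1.8), x=9 (|r|=2.9), x=11 (|r|=1.7), x=13 (|r|=0.8) → 5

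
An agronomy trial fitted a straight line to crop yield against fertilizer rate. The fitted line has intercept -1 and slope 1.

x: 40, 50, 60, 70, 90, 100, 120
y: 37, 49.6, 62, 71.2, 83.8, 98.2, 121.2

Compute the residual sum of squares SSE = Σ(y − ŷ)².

SSE = 50.72

x=40: ŷ = -1 + 40 = 39; e = 37 − 39 = -2
x=50: ŷ = -1 + 50 = 49; e = 49.6 − 49 = 0.6
x=60: ŷ = -1 + 60 = 59; e = 62 − 59 = 3
x=70: ŷ = -1 + 70 = 69; e = 71.2 − 69 = 2.2
x=90: ŷ = -1 + 90 = 89; e = 83.8 − 89 = -5.2
x=100: ŷ = -1 + 100 = 99; e = 98.2 − 99 = -0.8
x=120: ŷ = -1 + 120 = 119; e = 121.2 − 119 = 2.2
SSE = 4 + 0.36 + 9 + 4.84 + 27.04 + 0.64 + 4.84 = 50.72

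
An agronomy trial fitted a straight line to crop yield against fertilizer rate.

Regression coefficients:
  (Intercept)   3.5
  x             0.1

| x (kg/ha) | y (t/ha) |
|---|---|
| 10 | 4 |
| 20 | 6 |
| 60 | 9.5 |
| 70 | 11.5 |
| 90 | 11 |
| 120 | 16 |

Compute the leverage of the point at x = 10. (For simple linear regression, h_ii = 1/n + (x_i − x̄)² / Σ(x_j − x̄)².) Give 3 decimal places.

x̄ = (10 + 20 + 60 + 70 + 90 + 120)/6 = 61.6667
Σ(x − x̄)² = 2669.44 + 1736.11 + 2.77778 + 69.4444 + 802.778 + 3402.78 = 8683.33
h = 1/6 + (-51.6667)²/8683.33 = 0.166667 + 0.307422 = 0.474

h = 0.474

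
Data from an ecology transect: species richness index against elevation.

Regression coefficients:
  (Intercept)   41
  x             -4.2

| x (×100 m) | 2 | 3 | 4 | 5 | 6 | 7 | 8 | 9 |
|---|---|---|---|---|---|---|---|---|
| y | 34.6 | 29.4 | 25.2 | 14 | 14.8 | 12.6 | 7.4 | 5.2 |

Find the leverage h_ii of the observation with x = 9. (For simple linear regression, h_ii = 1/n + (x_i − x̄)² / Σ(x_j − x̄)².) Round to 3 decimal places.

h = 0.417

x̄ = (2 + 3 + 4 + 5 + 6 + 7 + 8 + 9)/8 = 5.5
Σ(x − x̄)² = 12.25 + 6.25 + 2.25 + 0.25 + 0.25 + 2.25 + 6.25 + 12.25 = 42
h = 1/8 + (3.5)²/42 = 0.125 + 0.291667 = 0.417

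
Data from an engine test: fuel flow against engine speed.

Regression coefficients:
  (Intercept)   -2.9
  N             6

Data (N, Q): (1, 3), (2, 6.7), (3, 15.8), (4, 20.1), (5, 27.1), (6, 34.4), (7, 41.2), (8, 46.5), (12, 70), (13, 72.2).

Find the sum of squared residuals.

N=1: Q̂ = -2.9 + 6·1 = 3.1; e = 3 − 3.1 = -0.1
N=2: Q̂ = -2.9 + 6·2 = 9.1; e = 6.7 − 9.1 = -2.4
N=3: Q̂ = -2.9 + 6·3 = 15.1; e = 15.8 − 15.1 = 0.7
N=4: Q̂ = -2.9 + 6·4 = 21.1; e = 20.1 − 21.1 = -1
N=5: Q̂ = -2.9 + 6·5 = 27.1; e = 27.1 − 27.1 = 0
N=6: Q̂ = -2.9 + 6·6 = 33.1; e = 34.4 − 33.1 = 1.3
N=7: Q̂ = -2.9 + 6·7 = 39.1; e = 41.2 − 39.1 = 2.1
N=8: Q̂ = -2.9 + 6·8 = 45.1; e = 46.5 − 45.1 = 1.4
N=12: Q̂ = -2.9 + 6·12 = 69.1; e = 70 − 69.1 = 0.9
N=13: Q̂ = -2.9 + 6·13 = 75.1; e = 72.2 − 75.1 = -2.9
SSE = 0.01 + 5.76 + 0.49 + 1 + 0 + 1.69 + 4.41 + 1.96 + 0.81 + 8.41 = 24.54

SSE = 24.54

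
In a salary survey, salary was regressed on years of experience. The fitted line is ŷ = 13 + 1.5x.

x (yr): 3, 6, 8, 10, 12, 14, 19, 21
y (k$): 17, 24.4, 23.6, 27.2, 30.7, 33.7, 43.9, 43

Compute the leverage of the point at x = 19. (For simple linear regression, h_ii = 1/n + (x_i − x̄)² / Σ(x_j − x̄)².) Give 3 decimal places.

h = 0.327

x̄ = (3 + 6 + 8 + 10 + 12 + 14 + 19 + 21)/8 = 11.625
Σ(x − x̄)² = 74.3906 + 31.6406 + 13.1406 + 2.64062 + 0.140625 + 5.64062 + 54.3906 + 87.8906 = 269.875
h = 1/8 + (7.375)²/269.875 = 0.125 + 0.20154 = 0.327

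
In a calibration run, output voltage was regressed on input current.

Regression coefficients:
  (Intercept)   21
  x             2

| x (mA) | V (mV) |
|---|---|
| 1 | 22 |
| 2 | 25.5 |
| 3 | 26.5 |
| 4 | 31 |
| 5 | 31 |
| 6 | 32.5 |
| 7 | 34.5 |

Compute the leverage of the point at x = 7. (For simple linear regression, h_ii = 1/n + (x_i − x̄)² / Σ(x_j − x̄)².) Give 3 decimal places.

h = 0.464

x̄ = (1 + 2 + 3 + 4 + 5 + 6 + 7)/7 = 4
Σ(x − x̄)² = 9 + 4 + 1 + 0 + 1 + 4 + 9 = 28
h = 1/7 + (3)²/28 = 0.142857 + 0.321429 = 0.464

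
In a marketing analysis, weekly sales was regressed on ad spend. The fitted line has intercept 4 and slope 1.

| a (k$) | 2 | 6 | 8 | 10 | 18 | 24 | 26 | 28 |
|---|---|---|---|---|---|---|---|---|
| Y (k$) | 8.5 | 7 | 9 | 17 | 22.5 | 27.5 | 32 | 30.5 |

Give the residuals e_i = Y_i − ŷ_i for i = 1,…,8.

2.5, -3, -3, 3, 0.5, -0.5, 2, -1.5

a=2: ŷ = 4 + 2 = 6; e = 8.5 − 6 = 2.5
a=6: ŷ = 4 + 6 = 10; e = 7 − 10 = -3
a=8: ŷ = 4 + 8 = 12; e = 9 − 12 = -3
a=10: ŷ = 4 + 10 = 14; e = 17 − 14 = 3
a=18: ŷ = 4 + 18 = 22; e = 22.5 − 22 = 0.5
a=24: ŷ = 4 + 24 = 28; e = 27.5 − 28 = -0.5
a=26: ŷ = 4 + 26 = 30; e = 32 − 30 = 2
a=28: ŷ = 4 + 28 = 32; e = 30.5 − 32 = -1.5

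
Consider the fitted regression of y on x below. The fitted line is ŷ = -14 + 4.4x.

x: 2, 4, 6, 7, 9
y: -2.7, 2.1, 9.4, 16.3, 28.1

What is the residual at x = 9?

ŷ = -14 + 4.4·9 = 25.6
r = 28.1 − 25.6 = 2.5

r = 2.5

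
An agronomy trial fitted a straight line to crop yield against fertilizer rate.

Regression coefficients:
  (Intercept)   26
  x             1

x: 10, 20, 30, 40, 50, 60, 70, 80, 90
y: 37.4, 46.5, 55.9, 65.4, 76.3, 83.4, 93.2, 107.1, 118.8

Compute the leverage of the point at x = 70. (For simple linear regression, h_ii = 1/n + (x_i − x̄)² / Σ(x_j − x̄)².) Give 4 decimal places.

x̄ = (10 + 20 + 30 + 40 + 50 + 60 + 70 + 80 + 90)/9 = 50
Σ(x − x̄)² = 1600 + 900 + 400 + 100 + 0 + 100 + 400 + 900 + 1600 = 6000
h = 1/9 + (20)²/6000 = 0.111111 + 0.0666667 = 0.1778

h = 0.1778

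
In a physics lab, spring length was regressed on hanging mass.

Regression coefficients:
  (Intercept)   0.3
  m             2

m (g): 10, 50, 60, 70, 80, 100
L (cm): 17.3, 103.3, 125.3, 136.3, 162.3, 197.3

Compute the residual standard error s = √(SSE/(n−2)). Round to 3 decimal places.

s = 4.243

m=10: L̂ = 0.3 + 2·10 = 20.3; r = 17.3 − 20.3 = -3
m=50: L̂ = 0.3 + 2·50 = 100.3; r = 103.3 − 100.3 = 3
m=60: L̂ = 0.3 + 2·60 = 120.3; r = 125.3 − 120.3 = 5
m=70: L̂ = 0.3 + 2·70 = 140.3; r = 136.3 − 140.3 = -4
m=80: L̂ = 0.3 + 2·80 = 160.3; r = 162.3 − 160.3 = 2
m=100: L̂ = 0.3 + 2·100 = 200.3; r = 197.3 − 200.3 = -3
SSE = 9 + 9 + 25 + 16 + 4 + 9 = 72
s = √(72/4) = √18 ≈ 4.243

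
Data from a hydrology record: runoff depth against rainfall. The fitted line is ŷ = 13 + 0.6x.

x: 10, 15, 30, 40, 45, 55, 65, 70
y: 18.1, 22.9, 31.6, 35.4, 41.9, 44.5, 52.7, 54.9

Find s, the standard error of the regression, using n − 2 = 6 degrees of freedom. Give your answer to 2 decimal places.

s = 1.35

x=10: ŷ = 13 + 0.6·10 = 19; r = 18.1 − 19 = -0.9
x=15: ŷ = 13 + 0.6·15 = 22; r = 22.9 − 22 = 0.9
x=30: ŷ = 13 + 0.6·30 = 31; r = 31.6 − 31 = 0.6
x=40: ŷ = 13 + 0.6·40 = 37; r = 35.4 − 37 = -1.6
x=45: ŷ = 13 + 0.6·45 = 40; r = 41.9 − 40 = 1.9
x=55: ŷ = 13 + 0.6·55 = 46; r = 44.5 − 46 = -1.5
x=65: ŷ = 13 + 0.6·65 = 52; r = 52.7 − 52 = 0.7
x=70: ŷ = 13 + 0.6·70 = 55; r = 54.9 − 55 = -0.1
SSE = 0.81 + 0.81 + 0.36 + 2.56 + 3.61 + 2.25 + 0.49 + 0.01 = 10.9
s = √(10.9/6) = √1.81667 ≈ 1.35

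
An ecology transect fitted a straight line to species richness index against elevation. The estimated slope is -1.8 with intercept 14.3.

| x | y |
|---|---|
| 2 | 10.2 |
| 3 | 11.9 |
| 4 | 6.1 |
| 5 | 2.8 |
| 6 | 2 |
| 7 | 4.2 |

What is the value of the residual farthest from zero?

x=2: ŷ = 14.3 − 1.8·2 = 10.7; r = 10.2 − 10.7 = -0.5
x=3: ŷ = 14.3 − 1.8·3 = 8.9; r = 11.9 − 8.9 = 3
x=4: ŷ = 14.3 − 1.8·4 = 7.1; r = 6.1 − 7.1 = -1
x=5: ŷ = 14.3 − 1.8·5 = 5.3; r = 2.8 − 5.3 = -2.5
x=6: ŷ = 14.3 − 1.8·6 = 3.5; r = 2 − 3.5 = -1.5
x=7: ŷ = 14.3 − 1.8·7 = 1.7; r = 4.2 − 1.7 = 2.5
Largest |r| is 3 at x = 3, residual 3.

r = 3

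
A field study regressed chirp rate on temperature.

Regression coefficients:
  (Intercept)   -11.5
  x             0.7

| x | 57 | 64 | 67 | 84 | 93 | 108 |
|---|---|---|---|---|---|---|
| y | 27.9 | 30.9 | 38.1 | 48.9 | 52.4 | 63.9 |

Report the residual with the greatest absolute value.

x=57: ŷ = -11.5 + 0.7·57 = 28.4; r = 27.9 − 28.4 = -0.5
x=64: ŷ = -11.5 + 0.7·64 = 33.3; r = 30.9 − 33.3 = -2.4
x=67: ŷ = -11.5 + 0.7·67 = 35.4; r = 38.1 − 35.4 = 2.7
x=84: ŷ = -11.5 + 0.7·84 = 47.3; r = 48.9 − 47.3 = 1.6
x=93: ŷ = -11.5 + 0.7·93 = 53.6; r = 52.4 − 53.6 = -1.2
x=108: ŷ = -11.5 + 0.7·108 = 64.1; r = 63.9 − 64.1 = -0.2
Largest |r| is 2.7 at x = 67, residual 2.7.

r = 2.7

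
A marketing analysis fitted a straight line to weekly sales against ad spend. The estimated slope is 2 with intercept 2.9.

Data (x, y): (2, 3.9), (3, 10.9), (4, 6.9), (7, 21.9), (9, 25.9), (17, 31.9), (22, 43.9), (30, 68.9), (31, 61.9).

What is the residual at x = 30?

ŷ = 2.9 + 2·30 = 62.9
r = 68.9 − 62.9 = 6

r = 6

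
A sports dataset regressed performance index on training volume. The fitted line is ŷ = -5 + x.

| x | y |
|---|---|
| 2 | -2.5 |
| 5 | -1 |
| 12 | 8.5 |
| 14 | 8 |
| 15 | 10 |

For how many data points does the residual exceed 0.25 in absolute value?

x=2: ŷ = -5 + 2 = -3; e = -2.5 − (-3) = 0.5
x=5: ŷ = -5 + 5 = 0; e = -1 − 0 = -1
x=12: ŷ = -5 + 12 = 7; e = 8.5 − 7 = 1.5
x=14: ŷ = -5 + 14 = 9; e = 8 − 9 = -1
x=15: ŷ = -5 + 15 = 10; e = 10 − 10 = 0
|e| > 0.25: x=2 (|e|=0.5), x=5 (|e|=1), x=12 (|e|=1.5), x=14 (|e|=1) → 4

4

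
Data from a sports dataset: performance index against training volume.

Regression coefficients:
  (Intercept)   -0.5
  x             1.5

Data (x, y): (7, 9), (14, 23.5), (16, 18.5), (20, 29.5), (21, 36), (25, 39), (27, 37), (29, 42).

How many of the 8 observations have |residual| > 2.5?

x=7: ŷ = -0.5 + 1.5·7 = 10; e = 9 − 10 = -1
x=14: ŷ = -0.5 + 1.5·14 = 20.5; e = 23.5 − 20.5 = 3
x=16: ŷ = -0.5 + 1.5·16 = 23.5; e = 18.5 − 23.5 = -5
x=20: ŷ = -0.5 + 1.5·20 = 29.5; e = 29.5 − 29.5 = 0
x=21: ŷ = -0.5 + 1.5·21 = 31; e = 36 − 31 = 5
x=25: ŷ = -0.5 + 1.5·25 = 37; e = 39 − 37 = 2
x=27: ŷ = -0.5 + 1.5·27 = 40; e = 37 − 40 = -3
x=29: ŷ = -0.5 + 1.5·29 = 43; e = 42 − 43 = -1
|e| > 2.5: x=14 (|e|=3), x=16 (|e|=5), x=21 (|e|=5), x=27 (|e|=3) → 4

4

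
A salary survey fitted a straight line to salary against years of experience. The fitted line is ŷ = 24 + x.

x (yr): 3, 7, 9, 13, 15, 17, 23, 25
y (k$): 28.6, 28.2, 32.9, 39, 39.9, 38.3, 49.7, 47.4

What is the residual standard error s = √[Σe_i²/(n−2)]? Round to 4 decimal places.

s = 2.3224

x=3: ŷ = 24 + 3 = 27; e = 28.6 − 27 = 1.6
x=7: ŷ = 24 + 7 = 31; e = 28.2 − 31 = -2.8
x=9: ŷ = 24 + 9 = 33; e = 32.9 − 33 = -0.1
x=13: ŷ = 24 + 13 = 37; e = 39 − 37 = 2
x=15: ŷ = 24 + 15 = 39; e = 39.9 − 39 = 0.9
x=17: ŷ = 24 + 17 = 41; e = 38.3 − 41 = -2.7
x=23: ŷ = 24 + 23 = 47; e = 49.7 − 47 = 2.7
x=25: ŷ = 24 + 25 = 49; e = 47.4 − 49 = -1.6
SSE = 2.56 + 7.84 + 0.01 + 4 + 0.81 + 7.29 + 7.29 + 2.56 = 32.36
s = √(32.36/6) = √5.39333 ≈ 2.3224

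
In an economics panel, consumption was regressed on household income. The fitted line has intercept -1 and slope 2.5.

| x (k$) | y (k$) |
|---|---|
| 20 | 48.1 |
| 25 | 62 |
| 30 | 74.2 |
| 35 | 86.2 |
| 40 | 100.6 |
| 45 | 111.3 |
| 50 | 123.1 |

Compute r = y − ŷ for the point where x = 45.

ŷ = -1 + 2.5·45 = 111.5
r = 111.3 − 111.5 = -0.2

r = -0.2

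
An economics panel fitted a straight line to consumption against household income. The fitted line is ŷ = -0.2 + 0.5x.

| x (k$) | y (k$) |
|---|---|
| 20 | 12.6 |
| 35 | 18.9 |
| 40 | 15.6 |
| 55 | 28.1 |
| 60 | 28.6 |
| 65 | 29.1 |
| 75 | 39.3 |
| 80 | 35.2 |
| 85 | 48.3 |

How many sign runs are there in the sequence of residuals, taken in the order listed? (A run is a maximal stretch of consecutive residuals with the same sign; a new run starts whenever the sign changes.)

x=20: ŷ = -0.2 + 0.5·20 = 9.8; e = 12.6 − 9.8 = 2.8
x=35: ŷ = -0.2 + 0.5·35 = 17.3; e = 18.9 − 17.3 = 1.6
x=40: ŷ = -0.2 + 0.5·40 = 19.8; e = 15.6 − 19.8 = -4.2
x=55: ŷ = -0.2 + 0.5·55 = 27.3; e = 28.1 − 27.3 = 0.8
x=60: ŷ = -0.2 + 0.5·60 = 29.8; e = 28.6 − 29.8 = -1.2
x=65: ŷ = -0.2 + 0.5·65 = 32.3; e = 29.1 − 32.3 = -3.2
x=75: ŷ = -0.2 + 0.5·75 = 37.3; e = 39.3 − 37.3 = 2
x=80: ŷ = -0.2 + 0.5·80 = 39.8; e = 35.2 − 39.8 = -4.6
x=85: ŷ = -0.2 + 0.5·85 = 42.3; e = 48.3 − 42.3 = 6
Signs: + + − + − − + − +
Runs: +×2, −×1, +×1, −×2, +×1, −×1, +×1 → 7

7 runs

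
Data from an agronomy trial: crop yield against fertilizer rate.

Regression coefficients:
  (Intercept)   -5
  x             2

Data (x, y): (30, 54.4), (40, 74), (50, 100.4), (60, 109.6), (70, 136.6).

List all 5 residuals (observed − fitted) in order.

x=30: ŷ = -5 + 2·30 = 55; r = 54.4 − 55 = -0.6
x=40: ŷ = -5 + 2·40 = 75; r = 74 − 75 = -1
x=50: ŷ = -5 + 2·50 = 95; r = 100.4 − 95 = 5.4
x=60: ŷ = -5 + 2·60 = 115; r = 109.6 − 115 = -5.4
x=70: ŷ = -5 + 2·70 = 135; r = 136.6 − 135 = 1.6

-0.6, -1, 5.4, -5.4, 1.6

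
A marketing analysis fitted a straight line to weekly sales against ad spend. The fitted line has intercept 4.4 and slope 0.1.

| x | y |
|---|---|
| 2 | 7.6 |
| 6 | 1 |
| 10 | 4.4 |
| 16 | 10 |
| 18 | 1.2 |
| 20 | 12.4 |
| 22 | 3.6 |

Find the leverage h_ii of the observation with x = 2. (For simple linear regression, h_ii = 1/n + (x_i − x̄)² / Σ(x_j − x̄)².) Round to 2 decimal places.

x̄ = (2 + 6 + 10 + 16 + 18 + 20 + 22)/7 = 13.4286
Σ(x − x̄)² = 130.612 + 55.1837 + 11.7551 + 6.61224 + 20.898 + 43.1837 + 73.4694 = 341.714
h = 1/7 + (-11.4286)²/341.714 = 0.142857 + 0.382226 = 0.53

h = 0.53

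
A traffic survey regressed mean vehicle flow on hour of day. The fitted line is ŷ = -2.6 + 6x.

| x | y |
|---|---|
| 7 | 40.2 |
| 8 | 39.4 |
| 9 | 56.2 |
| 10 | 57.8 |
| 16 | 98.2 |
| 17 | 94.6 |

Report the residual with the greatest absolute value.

r = -6

x=7: ŷ = -2.6 + 6·7 = 39.4; r = 40.2 − 39.4 = 0.8
x=8: ŷ = -2.6 + 6·8 = 45.4; r = 39.4 − 45.4 = -6
x=9: ŷ = -2.6 + 6·9 = 51.4; r = 56.2 − 51.4 = 4.8
x=10: ŷ = -2.6 + 6·10 = 57.4; r = 57.8 − 57.4 = 0.4
x=16: ŷ = -2.6 + 6·16 = 93.4; r = 98.2 − 93.4 = 4.8
x=17: ŷ = -2.6 + 6·17 = 99.4; r = 94.6 − 99.4 = -4.8
Largest |r| is 6 at x = 8, residual -6.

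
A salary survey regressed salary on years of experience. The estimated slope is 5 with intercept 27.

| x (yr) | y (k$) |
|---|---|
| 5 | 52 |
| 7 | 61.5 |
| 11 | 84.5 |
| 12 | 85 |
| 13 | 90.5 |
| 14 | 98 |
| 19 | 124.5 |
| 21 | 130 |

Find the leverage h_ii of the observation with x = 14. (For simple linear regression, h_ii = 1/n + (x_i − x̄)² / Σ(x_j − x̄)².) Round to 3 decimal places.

x̄ = (5 + 7 + 11 + 12 + 13 + 14 + 19 + 21)/8 = 12.75
Σ(x − x̄)² = 60.0625 + 33.0625 + 3.0625 + 0.5625 + 0.0625 + 1.5625 + 39.0625 + 68.0625 = 205.5
h = 1/8 + (1.25)²/205.5 = 0.125 + 0.00760341 = 0.133

h = 0.133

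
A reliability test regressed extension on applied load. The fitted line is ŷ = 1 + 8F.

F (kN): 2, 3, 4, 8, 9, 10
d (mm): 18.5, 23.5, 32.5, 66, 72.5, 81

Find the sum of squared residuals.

F=2: ŷ = 1 + 8·2 = 17; e = 18.5 − 17 = 1.5
F=3: ŷ = 1 + 8·3 = 25; e = 23.5 − 25 = -1.5
F=4: ŷ = 1 + 8·4 = 33; e = 32.5 − 33 = -0.5
F=8: ŷ = 1 + 8·8 = 65; e = 66 − 65 = 1
F=9: ŷ = 1 + 8·9 = 73; e = 72.5 − 73 = -0.5
F=10: ŷ = 1 + 8·10 = 81; e = 81 − 81 = 0
SSE = 2.25 + 2.25 + 0.25 + 1 + 0.25 + 0 = 6

SSE = 6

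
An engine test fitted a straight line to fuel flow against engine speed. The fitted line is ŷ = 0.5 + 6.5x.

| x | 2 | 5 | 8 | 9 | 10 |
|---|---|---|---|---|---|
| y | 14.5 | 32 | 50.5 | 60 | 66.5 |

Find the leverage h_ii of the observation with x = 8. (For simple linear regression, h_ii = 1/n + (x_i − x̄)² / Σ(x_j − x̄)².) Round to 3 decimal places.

x̄ = (2 + 5 + 8 + 9 + 10)/5 = 6.8
Σ(x − x̄)² = 23.04 + 3.24 + 1.44 + 4.84 + 10.24 = 42.8
h = 1/5 + (1.2)²/42.8 = 0.2 + 0.0336449 = 0.234

h = 0.234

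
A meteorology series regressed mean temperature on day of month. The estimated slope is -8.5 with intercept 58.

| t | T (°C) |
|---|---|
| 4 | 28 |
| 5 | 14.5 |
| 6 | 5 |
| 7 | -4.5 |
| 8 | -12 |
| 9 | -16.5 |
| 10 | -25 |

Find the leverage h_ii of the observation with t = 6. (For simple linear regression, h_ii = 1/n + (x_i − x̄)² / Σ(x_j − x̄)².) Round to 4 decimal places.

t̄ = (4 + 5 + 6 + 7 + 8 + 9 + 10)/7 = 7
Σ(t − t̄)² = 9 + 4 + 1 + 0 + 1 + 4 + 9 = 28
h = 1/7 + (-1)²/28 = 0.142857 + 0.0357143 = 0.1786

h = 0.1786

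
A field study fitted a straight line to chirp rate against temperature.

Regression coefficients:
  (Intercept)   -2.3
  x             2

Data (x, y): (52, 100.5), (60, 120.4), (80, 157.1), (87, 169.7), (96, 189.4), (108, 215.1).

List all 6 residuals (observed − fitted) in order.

x=52: ŷ = -2.3 + 2·52 = 101.7; r = 100.5 − 101.7 = -1.2
x=60: ŷ = -2.3 + 2·60 = 117.7; r = 120.4 − 117.7 = 2.7
x=80: ŷ = -2.3 + 2·80 = 157.7; r = 157.1 − 157.7 = -0.6
x=87: ŷ = -2.3 + 2·87 = 171.7; r = 169.7 − 171.7 = -2
x=96: ŷ = -2.3 + 2·96 = 189.7; r = 189.4 − 189.7 = -0.3
x=108: ŷ = -2.3 + 2·108 = 213.7; r = 215.1 − 213.7 = 1.4

-1.2, 2.7, -0.6, -2, -0.3, 1.4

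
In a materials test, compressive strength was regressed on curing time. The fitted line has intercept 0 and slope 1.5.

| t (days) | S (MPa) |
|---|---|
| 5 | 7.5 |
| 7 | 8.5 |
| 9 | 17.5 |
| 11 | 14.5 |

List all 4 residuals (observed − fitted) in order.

t=5: Ŝ = 1.5·5 = 7.5; e = 7.5 − 7.5 = 0
t=7: Ŝ = 1.5·7 = 10.5; e = 8.5 − 10.5 = -2
t=9: Ŝ = 1.5·9 = 13.5; e = 17.5 − 13.5 = 4
t=11: Ŝ = 1.5·11 = 16.5; e = 14.5 − 16.5 = -2

0, -2, 4, -2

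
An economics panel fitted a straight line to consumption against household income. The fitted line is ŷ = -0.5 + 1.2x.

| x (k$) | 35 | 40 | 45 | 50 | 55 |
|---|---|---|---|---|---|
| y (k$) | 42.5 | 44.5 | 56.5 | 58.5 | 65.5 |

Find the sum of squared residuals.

x=35: ŷ = -0.5 + 1.2·35 = 41.5; r = 42.5 − 41.5 = 1
x=40: ŷ = -0.5 + 1.2·40 = 47.5; r = 44.5 − 47.5 = -3
x=45: ŷ = -0.5 + 1.2·45 = 53.5; r = 56.5 − 53.5 = 3
x=50: ŷ = -0.5 + 1.2·50 = 59.5; r = 58.5 − 59.5 = -1
x=55: ŷ = -0.5 + 1.2·55 = 65.5; r = 65.5 − 65.5 = 0
SSE = 1 + 9 + 9 + 1 + 0 = 20

SSE = 20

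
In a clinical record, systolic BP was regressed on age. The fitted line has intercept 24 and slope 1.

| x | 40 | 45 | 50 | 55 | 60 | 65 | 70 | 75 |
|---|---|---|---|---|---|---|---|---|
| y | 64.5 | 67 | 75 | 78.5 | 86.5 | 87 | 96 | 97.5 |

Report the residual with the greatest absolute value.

r = 2.5

x=40: ŷ = 24 + 40 = 64; r = 64.5 − 64 = 0.5
x=45: ŷ = 24 + 45 = 69; r = 67 − 69 = -2
x=50: ŷ = 24 + 50 = 74; r = 75 − 74 = 1
x=55: ŷ = 24 + 55 = 79; r = 78.5 − 79 = -0.5
x=60: ŷ = 24 + 60 = 84; r = 86.5 − 84 = 2.5
x=65: ŷ = 24 + 65 = 89; r = 87 − 89 = -2
x=70: ŷ = 24 + 70 = 94; r = 96 − 94 = 2
x=75: ŷ = 24 + 75 = 99; r = 97.5 − 99 = -1.5
Largest |r| is 2.5 at x = 60, residual 2.5.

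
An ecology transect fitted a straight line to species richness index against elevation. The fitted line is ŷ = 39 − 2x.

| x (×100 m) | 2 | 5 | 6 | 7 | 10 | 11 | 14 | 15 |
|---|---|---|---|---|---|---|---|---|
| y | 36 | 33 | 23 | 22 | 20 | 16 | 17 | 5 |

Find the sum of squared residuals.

x=2: ŷ = 39 − 2·2 = 35; e = 36 − 35 = 1
x=5: ŷ = 39 − 2·5 = 29; e = 33 − 29 = 4
x=6: ŷ = 39 − 2·6 = 27; e = 23 − 27 = -4
x=7: ŷ = 39 − 2·7 = 25; e = 22 − 25 = -3
x=10: ŷ = 39 − 2·10 = 19; e = 20 − 19 = 1
x=11: ŷ = 39 − 2·11 = 17; e = 16 − 17 = -1
x=14: ŷ = 39 − 2·14 = 11; e = 17 − 11 = 6
x=15: ŷ = 39 − 2·15 = 9; e = 5 − 9 = -4
SSE = 1 + 16 + 16 + 9 + 1 + 1 + 36 + 16 = 96

SSE = 96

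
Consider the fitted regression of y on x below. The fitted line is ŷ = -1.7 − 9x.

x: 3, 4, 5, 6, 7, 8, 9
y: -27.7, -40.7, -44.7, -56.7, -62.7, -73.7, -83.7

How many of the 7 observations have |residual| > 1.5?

3

x=3: ŷ = -1.7 − 9·3 = -28.7; r = -27.7 − (-28.7) = 1
x=4: ŷ = -1.7 − 9·4 = -37.7; r = -40.7 − (-37.7) = -3
x=5: ŷ = -1.7 − 9·5 = -46.7; r = -44.7 − (-46.7) = 2
x=6: ŷ = -1.7 − 9·6 = -55.7; r = -56.7 − (-55.7) = -1
x=7: ŷ = -1.7 − 9·7 = -64.7; r = -62.7 − (-64.7) = 2
x=8: ŷ = -1.7 − 9·8 = -73.7; r = -73.7 − (-73.7) = 0
x=9: ŷ = -1.7 − 9·9 = -82.7; r = -83.7 − (-82.7) = -1
|r| > 1.5: x=4 (|r|=3), x=5 (|r|=2), x=7 (|r|=2) → 3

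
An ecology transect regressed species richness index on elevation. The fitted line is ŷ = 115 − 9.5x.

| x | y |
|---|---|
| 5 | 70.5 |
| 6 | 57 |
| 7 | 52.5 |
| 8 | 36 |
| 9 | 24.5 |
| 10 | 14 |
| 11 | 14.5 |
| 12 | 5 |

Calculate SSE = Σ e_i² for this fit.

SSE = 128

x=5: ŷ = 115 − 9.5·5 = 67.5; e = 70.5 − 67.5 = 3
x=6: ŷ = 115 − 9.5·6 = 58; e = 57 − 58 = -1
x=7: ŷ = 115 − 9.5·7 = 48.5; e = 52.5 − 48.5 = 4
x=8: ŷ = 115 − 9.5·8 = 39; e = 36 − 39 = -3
x=9: ŷ = 115 − 9.5·9 = 29.5; e = 24.5 − 29.5 = -5
x=10: ŷ = 115 − 9.5·10 = 20; e = 14 − 20 = -6
x=11: ŷ = 115 − 9.5·11 = 10.5; e = 14.5 − 10.5 = 4
x=12: ŷ = 115 − 9.5·12 = 1; e = 5 − 1 = 4
SSE = 9 + 1 + 16 + 9 + 25 + 36 + 16 + 16 = 128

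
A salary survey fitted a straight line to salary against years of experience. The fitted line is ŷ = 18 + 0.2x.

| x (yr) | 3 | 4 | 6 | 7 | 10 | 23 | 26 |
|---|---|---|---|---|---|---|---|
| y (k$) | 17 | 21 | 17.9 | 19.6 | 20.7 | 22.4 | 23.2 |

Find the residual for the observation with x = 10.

e = 0.7

ŷ = 18 + 0.2·10 = 20
e = 20.7 − 20 = 0.7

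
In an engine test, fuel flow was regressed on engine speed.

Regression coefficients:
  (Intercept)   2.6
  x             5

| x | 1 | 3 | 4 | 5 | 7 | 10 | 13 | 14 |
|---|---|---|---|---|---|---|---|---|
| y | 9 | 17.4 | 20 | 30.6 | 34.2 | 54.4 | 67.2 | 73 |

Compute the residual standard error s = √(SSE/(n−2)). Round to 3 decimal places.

x=1: ŷ = 2.6 + 5·1 = 7.6; e = 9 − 7.6 = 1.4
x=3: ŷ = 2.6 + 5·3 = 17.6; e = 17.4 − 17.6 = -0.2
x=4: ŷ = 2.6 + 5·4 = 22.6; e = 20 − 22.6 = -2.6
x=5: ŷ = 2.6 + 5·5 = 27.6; e = 30.6 − 27.6 = 3
x=7: ŷ = 2.6 + 5·7 = 37.6; e = 34.2 − 37.6 = -3.4
x=10: ŷ = 2.6 + 5·10 = 52.6; e = 54.4 − 52.6 = 1.8
x=13: ŷ = 2.6 + 5·13 = 67.6; e = 67.2 − 67.6 = -0.4
x=14: ŷ = 2.6 + 5·14 = 72.6; e = 73 − 72.6 = 0.4
SSE = 1.96 + 0.04 + 6.76 + 9 + 11.56 + 3.24 + 0.16 + 0.16 = 32.88
s = √(32.88/6) = √5.48 ≈ 2.341

s = 2.341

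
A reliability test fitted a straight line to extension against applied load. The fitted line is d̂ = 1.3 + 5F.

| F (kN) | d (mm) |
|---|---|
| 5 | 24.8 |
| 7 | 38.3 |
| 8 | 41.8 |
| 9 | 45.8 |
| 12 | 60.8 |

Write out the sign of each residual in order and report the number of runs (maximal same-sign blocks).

3 runs

F=5: d̂ = 1.3 + 5·5 = 26.3; e = 24.8 − 26.3 = -1.5
F=7: d̂ = 1.3 + 5·7 = 36.3; e = 38.3 − 36.3 = 2
F=8: d̂ = 1.3 + 5·8 = 41.3; e = 41.8 − 41.3 = 0.5
F=9: d̂ = 1.3 + 5·9 = 46.3; e = 45.8 − 46.3 = -0.5
F=12: d̂ = 1.3 + 5·12 = 61.3; e = 60.8 − 61.3 = -0.5
Signs: − + + − −
Runs: −×1, +×2, −×2 → 3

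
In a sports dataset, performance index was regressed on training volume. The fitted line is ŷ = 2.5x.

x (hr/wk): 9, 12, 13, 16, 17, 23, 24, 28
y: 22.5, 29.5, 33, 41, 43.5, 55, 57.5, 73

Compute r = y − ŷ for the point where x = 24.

ŷ = 2.5·24 = 60
r = 57.5 − 60 = -2.5

r = -2.5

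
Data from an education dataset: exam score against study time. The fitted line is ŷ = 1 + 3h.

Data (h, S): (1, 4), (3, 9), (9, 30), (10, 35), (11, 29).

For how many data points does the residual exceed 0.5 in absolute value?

4

h=1: ŷ = 1 + 3·1 = 4; r = 4 − 4 = 0
h=3: ŷ = 1 + 3·3 = 10; r = 9 − 10 = -1
h=9: ŷ = 1 + 3·9 = 28; r = 30 − 28 = 2
h=10: ŷ = 1 + 3·10 = 31; r = 35 − 31 = 4
h=11: ŷ = 1 + 3·11 = 34; r = 29 − 34 = -5
|r| > 0.5: h=3 (|r|=1), h=9 (|r|=2), h=10 (|r|=4), h=11 (|r|=5) → 4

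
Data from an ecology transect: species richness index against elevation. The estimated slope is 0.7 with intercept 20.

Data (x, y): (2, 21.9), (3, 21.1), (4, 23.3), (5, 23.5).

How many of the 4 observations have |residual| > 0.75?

x=2: ŷ = 20 + 0.7·2 = 21.4; r = 21.9 − 21.4 = 0.5
x=3: ŷ = 20 + 0.7·3 = 22.1; r = 21.1 − 22.1 = -1
x=4: ŷ = 20 + 0.7·4 = 22.8; r = 23.3 − 22.8 = 0.5
x=5: ŷ = 20 + 0.7·5 = 23.5; r = 23.5 − 23.5 = 0
|r| > 0.75: x=3 (|r|=1) → 1

1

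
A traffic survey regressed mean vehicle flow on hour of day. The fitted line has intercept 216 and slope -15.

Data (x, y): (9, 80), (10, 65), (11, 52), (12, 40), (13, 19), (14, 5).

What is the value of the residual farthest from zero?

r = 4

x=9: ŷ = 216 − 15·9 = 81; r = 80 − 81 = -1
x=10: ŷ = 216 − 15·10 = 66; r = 65 − 66 = -1
x=11: ŷ = 216 − 15·11 = 51; r = 52 − 51 = 1
x=12: ŷ = 216 − 15·12 = 36; r = 40 − 36 = 4
x=13: ŷ = 216 − 15·13 = 21; r = 19 − 21 = -2
x=14: ŷ = 216 − 15·14 = 6; r = 5 − 6 = -1
Largest |r| is 4 at x = 12, residual 4.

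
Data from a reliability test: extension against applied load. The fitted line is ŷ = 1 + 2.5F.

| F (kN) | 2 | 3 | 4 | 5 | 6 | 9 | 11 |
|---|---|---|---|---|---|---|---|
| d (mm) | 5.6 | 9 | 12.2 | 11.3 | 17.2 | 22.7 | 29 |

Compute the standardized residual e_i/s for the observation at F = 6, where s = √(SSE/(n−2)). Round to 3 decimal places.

F=2: ŷ = 1 + 2.5·2 = 6; e = 5.6 − 6 = -0.4
F=3: ŷ = 1 + 2.5·3 = 8.5; e = 9 − 8.5 = 0.5
F=4: ŷ = 1 + 2.5·4 = 11; e = 12.2 − 11 = 1.2
F=5: ŷ = 1 + 2.5·5 = 13.5; e = 11.3 − 13.5 = -2.2
F=6: ŷ = 1 + 2.5·6 = 16; e = 17.2 − 16 = 1.2
F=9: ŷ = 1 + 2.5·9 = 23.5; e = 22.7 − 23.5 = -0.8
F=11: ŷ = 1 + 2.5·11 = 28.5; e = 29 − 28.5 = 0.5
SSE = 0.16 + 0.25 + 1.44 + 4.84 + 1.44 + 0.64 + 0.25 = 9.02
s = √(9.02/5) = 1.34313
e/s = 1.2 / 1.34313 = 0.893

0.893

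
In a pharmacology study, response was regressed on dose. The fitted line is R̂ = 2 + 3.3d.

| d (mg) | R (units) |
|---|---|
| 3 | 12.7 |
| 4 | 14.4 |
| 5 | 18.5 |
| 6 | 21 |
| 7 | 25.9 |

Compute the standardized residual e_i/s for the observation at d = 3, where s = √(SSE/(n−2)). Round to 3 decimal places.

d=3: R̂ = 2 + 3.3·3 = 11.9; e = 12.7 − 11.9 = 0.8
d=4: R̂ = 2 + 3.3·4 = 15.2; e = 14.4 − 15.2 = -0.8
d=5: R̂ = 2 + 3.3·5 = 18.5; e = 18.5 − 18.5 = 0
d=6: R̂ = 2 + 3.3·6 = 21.8; e = 21 − 21.8 = -0.8
d=7: R̂ = 2 + 3.3·7 = 25.1; e = 25.9 − 25.1 = 0.8
SSE = 0.64 + 0.64 + 0 + 0.64 + 0.64 = 2.56
s = √(2.56/3) = 0.92376
e/s = 0.8 / 0.92376 = 0.866

0.866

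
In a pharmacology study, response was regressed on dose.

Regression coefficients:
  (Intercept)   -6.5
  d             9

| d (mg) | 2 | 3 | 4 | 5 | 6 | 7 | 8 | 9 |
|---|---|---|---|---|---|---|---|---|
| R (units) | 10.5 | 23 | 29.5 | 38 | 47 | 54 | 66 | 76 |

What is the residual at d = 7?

e = -2.5

R̂ = -6.5 + 9·7 = 56.5
e = 54 − 56.5 = -2.5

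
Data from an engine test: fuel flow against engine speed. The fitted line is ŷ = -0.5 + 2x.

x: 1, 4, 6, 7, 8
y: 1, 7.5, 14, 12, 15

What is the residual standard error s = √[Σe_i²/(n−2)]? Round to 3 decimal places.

s = 1.732

x=1: ŷ = -0.5 + 2·1 = 1.5; e = 1 − 1.5 = -0.5
x=4: ŷ = -0.5 + 2·4 = 7.5; e = 7.5 − 7.5 = 0
x=6: ŷ = -0.5 + 2·6 = 11.5; e = 14 − 11.5 = 2.5
x=7: ŷ = -0.5 + 2·7 = 13.5; e = 12 − 13.5 = -1.5
x=8: ŷ = -0.5 + 2·8 = 15.5; e = 15 − 15.5 = -0.5
SSE = 0.25 + 0 + 6.25 + 2.25 + 0.25 = 9
s = √(9/3) = √3 ≈ 1.732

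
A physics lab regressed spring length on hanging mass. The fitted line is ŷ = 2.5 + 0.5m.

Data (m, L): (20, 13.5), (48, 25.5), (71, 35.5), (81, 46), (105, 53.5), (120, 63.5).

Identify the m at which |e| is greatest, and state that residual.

m = 81, e = 3

m=20: ŷ = 2.5 + 0.5·20 = 12.5; e = 13.5 − 12.5 = 1
m=48: ŷ = 2.5 + 0.5·48 = 26.5; e = 25.5 − 26.5 = -1
m=71: ŷ = 2.5 + 0.5·71 = 38; e = 35.5 − 38 = -2.5
m=81: ŷ = 2.5 + 0.5·81 = 43; e = 46 − 43 = 3
m=105: ŷ = 2.5 + 0.5·105 = 55; e = 53.5 − 55 = -1.5
m=120: ŷ = 2.5 + 0.5·120 = 62.5; e = 63.5 − 62.5 = 1
Largest |e| is 3 at m = 81, residual 3.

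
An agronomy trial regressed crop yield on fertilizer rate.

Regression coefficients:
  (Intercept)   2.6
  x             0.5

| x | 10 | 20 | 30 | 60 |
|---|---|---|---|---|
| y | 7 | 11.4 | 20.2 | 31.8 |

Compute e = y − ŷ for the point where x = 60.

ŷ = 2.6 + 0.5·60 = 32.6
e = 31.8 − 32.6 = -0.8

e = -0.8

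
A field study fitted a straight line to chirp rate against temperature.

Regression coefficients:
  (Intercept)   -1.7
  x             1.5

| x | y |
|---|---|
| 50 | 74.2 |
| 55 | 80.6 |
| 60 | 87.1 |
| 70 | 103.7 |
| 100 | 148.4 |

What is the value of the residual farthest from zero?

x=50: ŷ = -1.7 + 1.5·50 = 73.3; e = 74.2 − 73.3 = 0.9
x=55: ŷ = -1.7 + 1.5·55 = 80.8; e = 80.6 − 80.8 = -0.2
x=60: ŷ = -1.7 + 1.5·60 = 88.3; e = 87.1 − 88.3 = -1.2
x=70: ŷ = -1.7 + 1.5·70 = 103.3; e = 103.7 − 103.3 = 0.4
x=100: ŷ = -1.7 + 1.5·100 = 148.3; e = 148.4 − 148.3 = 0.1
Largest |e| is 1.2 at x = 60, residual -1.2.

e = -1.2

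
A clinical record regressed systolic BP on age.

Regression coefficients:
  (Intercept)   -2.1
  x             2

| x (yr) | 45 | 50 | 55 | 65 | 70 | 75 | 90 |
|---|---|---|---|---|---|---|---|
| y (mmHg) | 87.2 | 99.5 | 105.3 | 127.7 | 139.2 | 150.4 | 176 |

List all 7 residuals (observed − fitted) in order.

x=45: ŷ = -2.1 + 2·45 = 87.9; r = 87.2 − 87.9 = -0.7
x=50: ŷ = -2.1 + 2·50 = 97.9; r = 99.5 − 97.9 = 1.6
x=55: ŷ = -2.1 + 2·55 = 107.9; r = 105.3 − 107.9 = -2.6
x=65: ŷ = -2.1 + 2·65 = 127.9; r = 127.7 − 127.9 = -0.2
x=70: ŷ = -2.1 + 2·70 = 137.9; r = 139.2 − 137.9 = 1.3
x=75: ŷ = -2.1 + 2·75 = 147.9; r = 150.4 − 147.9 = 2.5
x=90: ŷ = -2.1 + 2·90 = 177.9; r = 176 − 177.9 = -1.9

-0.7, 1.6, -2.6, -0.2, 1.3, 2.5, -1.9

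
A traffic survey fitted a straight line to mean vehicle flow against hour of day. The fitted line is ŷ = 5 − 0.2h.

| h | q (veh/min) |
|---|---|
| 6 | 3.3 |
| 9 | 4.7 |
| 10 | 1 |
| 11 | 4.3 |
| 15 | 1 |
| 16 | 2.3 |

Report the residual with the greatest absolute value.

h=6: ŷ = 5 − 0.2·6 = 3.8; e = 3.3 − 3.8 = -0.5
h=9: ŷ = 5 − 0.2·9 = 3.2; e = 4.7 − 3.2 = 1.5
h=10: ŷ = 5 − 0.2·10 = 3; e = 1 − 3 = -2
h=11: ŷ = 5 − 0.2·11 = 2.8; e = 4.3 − 2.8 = 1.5
h=15: ŷ = 5 − 0.2·15 = 2; e = 1 − 2 = -1
h=16: ŷ = 5 − 0.2·16 = 1.8; e = 2.3 − 1.8 = 0.5
Largest |e| is 2 at h = 10, residual -2.

e = -2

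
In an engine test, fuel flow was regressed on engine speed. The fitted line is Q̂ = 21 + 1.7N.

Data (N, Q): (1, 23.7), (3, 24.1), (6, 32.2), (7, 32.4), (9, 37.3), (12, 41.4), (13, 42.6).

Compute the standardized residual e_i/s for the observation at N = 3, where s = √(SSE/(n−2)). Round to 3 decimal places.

N=1: Q̂ = 21 + 1.7·1 = 22.7; e = 23.7 − 22.7 = 1
N=3: Q̂ = 21 + 1.7·3 = 26.1; e = 24.1 − 26.1 = -2
N=6: Q̂ = 21 + 1.7·6 = 31.2; e = 32.2 − 31.2 = 1
N=7: Q̂ = 21 + 1.7·7 = 32.9; e = 32.4 − 32.9 = -0.5
N=9: Q̂ = 21 + 1.7·9 = 36.3; e = 37.3 − 36.3 = 1
N=12: Q̂ = 21 + 1.7·12 = 41.4; e = 41.4 − 41.4 = 0
N=13: Q̂ = 21 + 1.7·13 = 43.1; e = 42.6 − 43.1 = -0.5
SSE = 1 + 4 + 1 + 0.25 + 1 + 0 + 0.25 = 7.5
s = √(7.5/5) = 1.22474
e/s = -2 / 1.22474 = -1.633

-1.633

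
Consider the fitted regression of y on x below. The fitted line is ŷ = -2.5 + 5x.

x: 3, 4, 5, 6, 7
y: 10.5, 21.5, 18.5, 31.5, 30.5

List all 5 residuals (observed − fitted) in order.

-2, 4, -4, 4, -2

x=3: ŷ = -2.5 + 5·3 = 12.5; r = 10.5 − 12.5 = -2
x=4: ŷ = -2.5 + 5·4 = 17.5; r = 21.5 − 17.5 = 4
x=5: ŷ = -2.5 + 5·5 = 22.5; r = 18.5 − 22.5 = -4
x=6: ŷ = -2.5 + 5·6 = 27.5; r = 31.5 − 27.5 = 4
x=7: ŷ = -2.5 + 5·7 = 32.5; r = 30.5 − 32.5 = -2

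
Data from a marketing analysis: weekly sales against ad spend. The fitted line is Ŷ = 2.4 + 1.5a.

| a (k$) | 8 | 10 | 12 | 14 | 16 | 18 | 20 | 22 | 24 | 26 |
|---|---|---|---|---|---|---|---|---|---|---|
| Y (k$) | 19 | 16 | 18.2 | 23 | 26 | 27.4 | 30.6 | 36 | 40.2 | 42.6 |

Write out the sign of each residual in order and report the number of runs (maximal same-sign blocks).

a=8: Ŷ = 2.4 + 1.5·8 = 14.4; e = 19 − 14.4 = 4.6
a=10: Ŷ = 2.4 + 1.5·10 = 17.4; e = 16 − 17.4 = -1.4
a=12: Ŷ = 2.4 + 1.5·12 = 20.4; e = 18.2 − 20.4 = -2.2
a=14: Ŷ = 2.4 + 1.5·14 = 23.4; e = 23 − 23.4 = -0.4
a=16: Ŷ = 2.4 + 1.5·16 = 26.4; e = 26 − 26.4 = -0.4
a=18: Ŷ = 2.4 + 1.5·18 = 29.4; e = 27.4 − 29.4 = -2
a=20: Ŷ = 2.4 + 1.5·20 = 32.4; e = 30.6 − 32.4 = -1.8
a=22: Ŷ = 2.4 + 1.5·22 = 35.4; e = 36 − 35.4 = 0.6
a=24: Ŷ = 2.4 + 1.5·24 = 38.4; e = 40.2 − 38.4 = 1.8
a=26: Ŷ = 2.4 + 1.5·26 = 41.4; e = 42.6 − 41.4 = 1.2
Signs: + − − − − − − + + +
Runs: +×1, −×6, +×3 → 3

3 runs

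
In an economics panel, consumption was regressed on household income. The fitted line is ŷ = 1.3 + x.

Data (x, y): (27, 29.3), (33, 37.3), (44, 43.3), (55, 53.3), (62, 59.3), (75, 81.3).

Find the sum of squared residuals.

SSE = 64

x=27: ŷ = 1.3 + 27 = 28.3; e = 29.3 − 28.3 = 1
x=33: ŷ = 1.3 + 33 = 34.3; e = 37.3 − 34.3 = 3
x=44: ŷ = 1.3 + 44 = 45.3; e = 43.3 − 45.3 = -2
x=55: ŷ = 1.3 + 55 = 56.3; e = 53.3 − 56.3 = -3
x=62: ŷ = 1.3 + 62 = 63.3; e = 59.3 − 63.3 = -4
x=75: ŷ = 1.3 + 75 = 76.3; e = 81.3 − 76.3 = 5
SSE = 1 + 9 + 4 + 9 + 16 + 25 = 64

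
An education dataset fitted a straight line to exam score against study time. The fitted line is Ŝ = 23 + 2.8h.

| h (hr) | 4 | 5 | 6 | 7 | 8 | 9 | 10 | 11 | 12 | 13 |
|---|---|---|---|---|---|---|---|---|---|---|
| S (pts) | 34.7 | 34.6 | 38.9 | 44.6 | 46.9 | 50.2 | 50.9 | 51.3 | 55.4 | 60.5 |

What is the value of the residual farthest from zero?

h=4: Ŝ = 23 + 2.8·4 = 34.2; r = 34.7 − 34.2 = 0.5
h=5: Ŝ = 23 + 2.8·5 = 37; r = 34.6 − 37 = -2.4
h=6: Ŝ = 23 + 2.8·6 = 39.8; r = 38.9 − 39.8 = -0.9
h=7: Ŝ = 23 + 2.8·7 = 42.6; r = 44.6 − 42.6 = 2
h=8: Ŝ = 23 + 2.8·8 = 45.4; r = 46.9 − 45.4 = 1.5
h=9: Ŝ = 23 + 2.8·9 = 48.2; r = 50.2 − 48.2 = 2
h=10: Ŝ = 23 + 2.8·10 = 51; r = 50.9 − 51 = -0.1
h=11: Ŝ = 23 + 2.8·11 = 53.8; r = 51.3 − 53.8 = -2.5
h=12: Ŝ = 23 + 2.8·12 = 56.6; r = 55.4 − 56.6 = -1.2
h=13: Ŝ = 23 + 2.8·13 = 59.4; r = 60.5 − 59.4 = 1.1
Largest |r| is 2.5 at h = 11, residual -2.5.

r = -2.5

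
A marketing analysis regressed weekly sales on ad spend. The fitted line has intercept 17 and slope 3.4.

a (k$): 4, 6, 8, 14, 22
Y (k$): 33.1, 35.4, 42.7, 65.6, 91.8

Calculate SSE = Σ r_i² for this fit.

a=4: ŷ = 17 + 3.4·4 = 30.6; r = 33.1 − 30.6 = 2.5
a=6: ŷ = 17 + 3.4·6 = 37.4; r = 35.4 − 37.4 = -2
a=8: ŷ = 17 + 3.4·8 = 44.2; r = 42.7 − 44.2 = -1.5
a=14: ŷ = 17 + 3.4·14 = 64.6; r = 65.6 − 64.6 = 1
a=22: ŷ = 17 + 3.4·22 = 91.8; r = 91.8 − 91.8 = 0
SSE = 6.25 + 4 + 2.25 + 1 + 0 = 13.5

SSE = 13.5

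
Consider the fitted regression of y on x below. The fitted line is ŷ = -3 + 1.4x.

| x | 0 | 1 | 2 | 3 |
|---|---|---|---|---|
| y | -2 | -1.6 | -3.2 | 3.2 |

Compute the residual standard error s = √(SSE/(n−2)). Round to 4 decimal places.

s = 2.6458

x=0: ŷ = -3 + 1.4·0 = -3; r = -2 − (-3) = 1
x=1: ŷ = -3 + 1.4·1 = -1.6; r = -1.6 − (-1.6) = 0
x=2: ŷ = -3 + 1.4·2 = -0.2; r = -3.2 − (-0.2) = -3
x=3: ŷ = -3 + 1.4·3 = 1.2; r = 3.2 − 1.2 = 2
SSE = 1 + 0 + 9 + 4 = 14
s = √(14/2) = √7 ≈ 2.6458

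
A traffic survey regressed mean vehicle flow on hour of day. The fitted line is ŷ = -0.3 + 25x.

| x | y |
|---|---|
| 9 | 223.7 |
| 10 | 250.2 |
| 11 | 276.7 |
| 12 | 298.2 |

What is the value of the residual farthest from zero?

x=9: ŷ = -0.3 + 25·9 = 224.7; r = 223.7 − 224.7 = -1
x=10: ŷ = -0.3 + 25·10 = 249.7; r = 250.2 − 249.7 = 0.5
x=11: ŷ = -0.3 + 25·11 = 274.7; r = 276.7 − 274.7 = 2
x=12: ŷ = -0.3 + 25·12 = 299.7; r = 298.2 − 299.7 = -1.5
Largest |r| is 2 at x = 11, residual 2.

r = 2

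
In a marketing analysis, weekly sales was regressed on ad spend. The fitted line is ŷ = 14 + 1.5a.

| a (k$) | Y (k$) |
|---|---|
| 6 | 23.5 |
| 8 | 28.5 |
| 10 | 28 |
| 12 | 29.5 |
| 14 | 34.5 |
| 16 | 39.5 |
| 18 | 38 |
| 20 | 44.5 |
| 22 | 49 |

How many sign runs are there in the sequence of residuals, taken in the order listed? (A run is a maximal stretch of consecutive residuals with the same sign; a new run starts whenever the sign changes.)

5 runs

a=6: ŷ = 14 + 1.5·6 = 23; r = 23.5 − 23 = 0.5
a=8: ŷ = 14 + 1.5·8 = 26; r = 28.5 − 26 = 2.5
a=10: ŷ = 14 + 1.5·10 = 29; r = 28 − 29 = -1
a=12: ŷ = 14 + 1.5·12 = 32; r = 29.5 − 32 = -2.5
a=14: ŷ = 14 + 1.5·14 = 35; r = 34.5 − 35 = -0.5
a=16: ŷ = 14 + 1.5·16 = 38; r = 39.5 − 38 = 1.5
a=18: ŷ = 14 + 1.5·18 = 41; r = 38 − 41 = -3
a=20: ŷ = 14 + 1.5·20 = 44; r = 44.5 − 44 = 0.5
a=22: ŷ = 14 + 1.5·22 = 47; r = 49 − 47 = 2
Signs: + + − − − + − + +
Runs: +×2, −×3, +×1, −×1, +×2 → 5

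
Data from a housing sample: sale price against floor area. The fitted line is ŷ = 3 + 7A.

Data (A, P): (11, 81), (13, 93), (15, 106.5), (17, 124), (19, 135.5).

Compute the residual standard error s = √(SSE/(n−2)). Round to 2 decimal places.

A=11: ŷ = 3 + 7·11 = 80; r = 81 − 80 = 1
A=13: ŷ = 3 + 7·13 = 94; r = 93 − 94 = -1
A=15: ŷ = 3 + 7·15 = 108; r = 106.5 − 108 = -1.5
A=17: ŷ = 3 + 7·17 = 122; r = 124 − 122 = 2
A=19: ŷ = 3 + 7·19 = 136; r = 135.5 − 136 = -0.5
SSE = 1 + 1 + 2.25 + 4 + 0.25 = 8.5
s = √(8.5/3) = √2.83333 ≈ 1.68

s = 1.68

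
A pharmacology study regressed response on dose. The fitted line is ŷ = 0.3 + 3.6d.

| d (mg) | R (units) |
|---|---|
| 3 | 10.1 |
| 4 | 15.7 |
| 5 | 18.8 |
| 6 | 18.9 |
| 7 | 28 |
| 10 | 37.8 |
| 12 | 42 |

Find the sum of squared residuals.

SSE = 22

d=3: ŷ = 0.3 + 3.6·3 = 11.1; e = 10.1 − 11.1 = -1
d=4: ŷ = 0.3 + 3.6·4 = 14.7; e = 15.7 − 14.7 = 1
d=5: ŷ = 0.3 + 3.6·5 = 18.3; e = 18.8 − 18.3 = 0.5
d=6: ŷ = 0.3 + 3.6·6 = 21.9; e = 18.9 − 21.9 = -3
d=7: ŷ = 0.3 + 3.6·7 = 25.5; e = 28 − 25.5 = 2.5
d=10: ŷ = 0.3 + 3.6·10 = 36.3; e = 37.8 − 36.3 = 1.5
d=12: ŷ = 0.3 + 3.6·12 = 43.5; e = 42 − 43.5 = -1.5
SSE = 1 + 1 + 0.25 + 9 + 6.25 + 2.25 + 2.25 = 22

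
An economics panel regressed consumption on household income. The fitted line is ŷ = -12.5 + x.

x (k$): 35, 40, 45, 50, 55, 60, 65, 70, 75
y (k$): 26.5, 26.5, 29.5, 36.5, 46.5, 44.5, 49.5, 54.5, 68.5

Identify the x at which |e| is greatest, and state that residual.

x = 75, e = 6

x=35: ŷ = -12.5 + 35 = 22.5; e = 26.5 − 22.5 = 4
x=40: ŷ = -12.5 + 40 = 27.5; e = 26.5 − 27.5 = -1
x=45: ŷ = -12.5 + 45 = 32.5; e = 29.5 − 32.5 = -3
x=50: ŷ = -12.5 + 50 = 37.5; e = 36.5 − 37.5 = -1
x=55: ŷ = -12.5 + 55 = 42.5; e = 46.5 − 42.5 = 4
x=60: ŷ = -12.5 + 60 = 47.5; e = 44.5 − 47.5 = -3
x=65: ŷ = -12.5 + 65 = 52.5; e = 49.5 − 52.5 = -3
x=70: ŷ = -12.5 + 70 = 57.5; e = 54.5 − 57.5 = -3
x=75: ŷ = -12.5 + 75 = 62.5; e = 68.5 − 62.5 = 6
Largest |e| is 6 at x = 75, residual 6.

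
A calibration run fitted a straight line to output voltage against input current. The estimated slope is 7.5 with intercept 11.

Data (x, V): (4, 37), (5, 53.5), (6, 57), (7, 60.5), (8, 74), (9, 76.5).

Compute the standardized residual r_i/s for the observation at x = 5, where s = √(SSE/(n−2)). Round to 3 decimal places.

1.250

x=4: V̂ = 11 + 7.5·4 = 41; r = 37 − 41 = -4
x=5: V̂ = 11 + 7.5·5 = 48.5; r = 53.5 − 48.5 = 5
x=6: V̂ = 11 + 7.5·6 = 56; r = 57 − 56 = 1
x=7: V̂ = 11 + 7.5·7 = 63.5; r = 60.5 − 63.5 = -3
x=8: V̂ = 11 + 7.5·8 = 71; r = 74 − 71 = 3
x=9: V̂ = 11 + 7.5·9 = 78.5; r = 76.5 − 78.5 = -2
SSE = 16 + 25 + 1 + 9 + 9 + 4 = 64
s = √(64/4) = 4
r/s = 5 / 4 = 1.250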